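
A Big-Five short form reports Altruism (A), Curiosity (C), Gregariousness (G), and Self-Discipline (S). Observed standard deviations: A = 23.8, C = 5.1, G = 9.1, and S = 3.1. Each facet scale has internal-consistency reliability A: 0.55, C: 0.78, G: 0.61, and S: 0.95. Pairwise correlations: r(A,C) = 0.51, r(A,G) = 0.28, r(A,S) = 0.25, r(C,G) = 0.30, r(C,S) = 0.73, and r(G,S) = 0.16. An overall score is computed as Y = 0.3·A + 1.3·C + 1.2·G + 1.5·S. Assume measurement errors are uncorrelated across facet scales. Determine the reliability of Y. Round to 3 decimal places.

0.821

Var(Y) = 0.3²·23.8² + 1.3²·5.1² + 1.2²·9.1² + 1.5²·3.1² + 2·[0.39·23.8·5.1·0.51 + 0.36·23.8·9.1·0.28 + 0.45·23.8·3.1·0.25 + 1.56·5.1·9.1·0.30 + 1.95·5.1·3.1·0.73 + 1.8·9.1·3.1·0.16] = 235.805 + 213.248 = 449.053.
With uncorrelated errors the cross-covariances are all true-score covariance, so they carry over unchanged; only the diagonal terms shrink to ρᵢσᵢ².
True-score variance = [0.3²·23.8²·0.55 + 1.3²·5.1²·0.78 + 1.2²·9.1²·0.61 + 1.5²·3.1²·0.95] + 213.248 = 155.607 + 213.248 = 368.855.
Reliability = 368.855 / 449.053 = 0.821.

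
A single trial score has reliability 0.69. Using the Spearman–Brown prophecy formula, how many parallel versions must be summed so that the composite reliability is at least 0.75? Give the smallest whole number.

2

k ≥ ρ*(1−ρ₁)/(ρ₁(1−ρ*)) = 0.75·0.31 / (0.69·0.25) = 1.348.
Smallest integer k = 2.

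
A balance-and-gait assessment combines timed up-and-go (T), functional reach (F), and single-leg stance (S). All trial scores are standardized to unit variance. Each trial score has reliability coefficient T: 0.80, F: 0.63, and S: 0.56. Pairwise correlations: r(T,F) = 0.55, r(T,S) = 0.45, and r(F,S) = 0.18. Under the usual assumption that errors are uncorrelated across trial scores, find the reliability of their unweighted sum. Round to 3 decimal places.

Var(T+F+S) = 3 + 2·[0.55 + 0.45 + 0.18] = 3 + 2.36 = 5.36.
Under uncorrelated errors the observed covariances equal the true-score covariances, so only the own-variance terms attenuate.
True-score variance = [0.80 + 0.63 + 0.56] + 2.36 = 1.99 + 2.36 = 4.35.
Reliability = 4.35 / 5.36 = 0.812.

0.812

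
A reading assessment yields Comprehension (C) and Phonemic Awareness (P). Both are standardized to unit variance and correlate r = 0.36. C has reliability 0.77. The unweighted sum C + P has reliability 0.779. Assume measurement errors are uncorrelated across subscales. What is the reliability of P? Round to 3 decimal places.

Var(C+P) = 2 + 2·0.36 = 2.720.
True-score variance = ρ_C + ρ_P + 2·0.36, so 0.779 = (0.77 + ρ_P + 0.72) / 2.720.
ρ_P = 0.779·2.720 − 0.77 − 0.72 = 0.629.

0.629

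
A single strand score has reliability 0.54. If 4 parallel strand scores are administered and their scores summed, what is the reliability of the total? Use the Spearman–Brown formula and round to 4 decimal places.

ρ_k = kρ / (1 + (k−1)ρ) = 4·0.54 / (1 + 3·0.54) = 2.160 / 2.620 = 0.8244.

0.8244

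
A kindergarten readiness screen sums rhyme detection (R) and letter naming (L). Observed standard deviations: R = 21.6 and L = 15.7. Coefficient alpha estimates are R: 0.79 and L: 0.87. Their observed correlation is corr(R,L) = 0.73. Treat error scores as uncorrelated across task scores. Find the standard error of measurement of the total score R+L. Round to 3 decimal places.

Var(total) = 713.05 + 495.115 = 1208.17.
True-score variance = 583.029 + 495.115 = 1078.14, so reliability = 0.8924.
Error variance = 1208.17 − 1078.14 = 130.021; SEM = √130.021 = 11.403.

11.403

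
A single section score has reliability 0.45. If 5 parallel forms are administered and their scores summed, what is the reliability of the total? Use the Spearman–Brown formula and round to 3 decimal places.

0.804

ρ_k = kρ / (1 + (k−1)ρ) = 5·0.45 / (1 + 4·0.45) = 2.250 / 2.800 = 0.804.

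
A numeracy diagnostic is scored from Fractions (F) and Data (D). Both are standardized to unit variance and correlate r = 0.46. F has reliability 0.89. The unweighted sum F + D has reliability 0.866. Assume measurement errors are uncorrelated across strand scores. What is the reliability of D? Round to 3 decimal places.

0.719

Var(F+D) = 2 + 2·0.46 = 2.920.
True-score variance = ρ_F + ρ_D + 2·0.46, so 0.866 = (0.89 + ρ_D + 0.92) / 2.920.
ρ_D = 0.866·2.920 − 0.89 − 0.92 = 0.719.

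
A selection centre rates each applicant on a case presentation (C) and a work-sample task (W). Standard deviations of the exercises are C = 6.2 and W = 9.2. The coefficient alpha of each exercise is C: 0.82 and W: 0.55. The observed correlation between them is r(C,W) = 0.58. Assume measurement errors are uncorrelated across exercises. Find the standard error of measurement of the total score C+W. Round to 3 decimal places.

6.709

Var(total) = 123.08 + 66.1664 = 189.246.
True-score variance = 78.0728 + 66.1664 = 144.239, so reliability = 0.7622.
Error variance = 189.246 − 144.239 = 45.0072; SEM = √45.0072 = 6.709.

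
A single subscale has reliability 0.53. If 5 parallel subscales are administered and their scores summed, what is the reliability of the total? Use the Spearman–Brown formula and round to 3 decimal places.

0.849

ρ_k = kρ / (1 + (k−1)ρ) = 5·0.53 / (1 + 4·0.53) = 2.650 / 3.120 = 0.849.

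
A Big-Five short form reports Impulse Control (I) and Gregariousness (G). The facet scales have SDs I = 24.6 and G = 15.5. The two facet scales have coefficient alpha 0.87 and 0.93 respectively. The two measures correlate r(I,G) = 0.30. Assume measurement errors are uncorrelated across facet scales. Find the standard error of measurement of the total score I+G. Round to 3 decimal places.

Var(total) = 845.41 + 228.78 = 1074.19.
True-score variance = 749.922 + 228.78 = 978.702, so reliability = 0.9111.
Error variance = 1074.19 − 978.702 = 95.4883; SEM = √95.4883 = 9.772.

9.772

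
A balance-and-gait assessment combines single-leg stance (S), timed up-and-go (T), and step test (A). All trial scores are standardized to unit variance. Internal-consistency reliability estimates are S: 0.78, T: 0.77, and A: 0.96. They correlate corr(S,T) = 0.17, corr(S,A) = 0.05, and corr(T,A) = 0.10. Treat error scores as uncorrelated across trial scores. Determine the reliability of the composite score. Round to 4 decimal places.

Var(S+T+A) = 3 + 2·[0.17 + 0.05 + 0.10] = 3 + 0.64 = 3.64.
With uncorrelated errors the cross-covariances are all true-score covariance, so they carry over unchanged; only the diagonal terms shrink to ρᵢσᵢ².
True-score variance = [0.78 + 0.77 + 0.96] + 0.64 = 2.51 + 0.64 = 3.15.
Reliability = 3.15 / 3.64 = 0.8654.

0.8654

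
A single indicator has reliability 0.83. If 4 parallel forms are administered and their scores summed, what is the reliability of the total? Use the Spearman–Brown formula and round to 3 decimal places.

0.951

ρ_k = kρ / (1 + (k−1)ρ) = 4·0.83 / (1 + 3·0.83) = 3.320 / 3.490 = 0.951.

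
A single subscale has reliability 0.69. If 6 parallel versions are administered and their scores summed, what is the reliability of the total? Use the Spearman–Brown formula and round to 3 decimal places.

0.930

ρ_k = kρ / (1 + (k−1)ρ) = 6·0.69 / (1 + 5·0.69) = 4.140 / 4.450 = 0.930.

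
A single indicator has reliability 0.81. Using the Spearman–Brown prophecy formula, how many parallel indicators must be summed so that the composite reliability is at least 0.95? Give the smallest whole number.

k ≥ ρ*(1−ρ₁)/(ρ₁(1−ρ*)) = 0.95·0.19 / (0.81·0.05) = 4.457.
Smallest integer k = 5.

5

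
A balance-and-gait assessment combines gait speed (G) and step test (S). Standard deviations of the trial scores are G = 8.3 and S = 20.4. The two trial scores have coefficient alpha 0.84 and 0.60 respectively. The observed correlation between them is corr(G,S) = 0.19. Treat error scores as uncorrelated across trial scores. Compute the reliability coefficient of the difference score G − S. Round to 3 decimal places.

0.578

Var(G−S) = 8.3² + 20.4² − 2·8.3·20.4·0.19 = 485.05 − 64.3416 = 420.708.
With uncorrelated errors the cross-covariances are all true-score covariance, so they carry over unchanged; only the diagonal terms shrink to ρᵢσᵢ².
True-score variance = [8.3²·0.84 + 20.4²·0.60] − 64.3416 = 307.564 − 64.3416 = 243.222.
Reliability = 243.222 / 420.708 = 0.578.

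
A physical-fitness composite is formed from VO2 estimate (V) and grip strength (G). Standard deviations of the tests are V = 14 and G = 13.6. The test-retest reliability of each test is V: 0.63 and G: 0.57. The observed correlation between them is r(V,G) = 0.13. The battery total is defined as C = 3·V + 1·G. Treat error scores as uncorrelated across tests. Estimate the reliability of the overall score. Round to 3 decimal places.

Var(C) = 3²·14² + 13.6² + 2·[3·14·13.6·0.13] = 1948.96 + 148.512 = 2097.47.
Under uncorrelated errors the observed covariances equal the true-score covariances, so only the own-variance terms attenuate.
True-score variance = [3²·14²·0.63 + 13.6²·0.57] + 148.512 = 1216.75 + 148.512 = 1365.26.
Reliability = 1365.26 / 2097.47 = 0.651.

0.651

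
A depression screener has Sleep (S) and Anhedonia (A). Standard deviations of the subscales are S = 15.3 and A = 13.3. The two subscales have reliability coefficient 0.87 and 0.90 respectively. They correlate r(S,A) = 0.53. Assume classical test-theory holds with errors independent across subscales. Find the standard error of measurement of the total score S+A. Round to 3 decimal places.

6.937

Var(total) = 410.98 + 215.699 = 626.679.
True-score variance = 362.859 + 215.699 = 578.559, so reliability = 0.9232.
Error variance = 626.679 − 578.559 = 48.1207; SEM = √48.1207 = 6.937.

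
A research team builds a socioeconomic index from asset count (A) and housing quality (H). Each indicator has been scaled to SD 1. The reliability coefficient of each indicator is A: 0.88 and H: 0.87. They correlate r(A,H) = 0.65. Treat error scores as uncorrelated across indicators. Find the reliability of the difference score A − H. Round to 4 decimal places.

Var(A−H) = 1 + 1 − 2·0.65 = 2 − 1.3 = 0.7.
Under uncorrelated errors the observed covariances equal the true-score covariances, so only the own-variance terms attenuate.
True-score variance = [0.88 + 0.87] − 1.3 = 1.75 − 1.3 = 0.45.
Reliability = 0.45 / 0.7 = 0.6429.

0.6429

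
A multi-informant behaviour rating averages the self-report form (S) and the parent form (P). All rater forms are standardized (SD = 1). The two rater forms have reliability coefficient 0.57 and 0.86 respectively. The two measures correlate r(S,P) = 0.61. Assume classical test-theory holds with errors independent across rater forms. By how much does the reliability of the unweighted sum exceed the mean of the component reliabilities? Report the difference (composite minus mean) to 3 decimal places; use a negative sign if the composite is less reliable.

0.108

Var(sum) = 2 + 1.22 = 3.22; true-score variance = 1.43 + 1.22 = 2.65; composite reliability = 0.8230.
Mean component reliability = 0.7150.
Difference = 0.8230 − 0.7150 = 0.108.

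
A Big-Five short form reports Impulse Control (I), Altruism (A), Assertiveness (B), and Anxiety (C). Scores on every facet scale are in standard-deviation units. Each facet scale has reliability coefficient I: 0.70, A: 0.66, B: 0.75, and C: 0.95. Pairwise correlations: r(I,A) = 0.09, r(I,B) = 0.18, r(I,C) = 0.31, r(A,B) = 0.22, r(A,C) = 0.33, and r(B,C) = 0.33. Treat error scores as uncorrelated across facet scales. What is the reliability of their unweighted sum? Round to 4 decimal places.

Var(I+A+B+C) = 4 + 2·[0.09 + 0.18 + 0.31 + 0.22 + 0.33 + 0.33] = 4 + 2.92 = 6.92.
With uncorrelated errors the cross-covariances are all true-score covariance, so they carry over unchanged; only the diagonal terms shrink to ρᵢσᵢ².
True-score variance = [0.70 + 0.66 + 0.75 + 0.95] + 2.92 = 3.06 + 2.92 = 5.98.
Reliability = 5.98 / 6.92 = 0.8642.

0.8642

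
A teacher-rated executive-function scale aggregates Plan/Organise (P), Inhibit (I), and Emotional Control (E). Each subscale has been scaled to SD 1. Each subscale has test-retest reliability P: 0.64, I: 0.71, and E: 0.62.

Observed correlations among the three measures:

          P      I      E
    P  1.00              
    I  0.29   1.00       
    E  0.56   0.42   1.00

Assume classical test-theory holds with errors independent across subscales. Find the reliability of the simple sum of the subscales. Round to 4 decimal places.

0.8141

Var(P+I+E) = 3 + 2·[0.29 + 0.56 + 0.42] = 3 + 2.54 = 5.54.
With uncorrelated errors the cross-covariances are all true-score covariance, so they carry over unchanged; only the diagonal terms shrink to ρᵢσᵢ².
True-score variance = [0.64 + 0.71 + 0.62] + 2.54 = 1.97 + 2.54 = 4.51.
Reliability = 4.51 / 5.54 = 0.8141.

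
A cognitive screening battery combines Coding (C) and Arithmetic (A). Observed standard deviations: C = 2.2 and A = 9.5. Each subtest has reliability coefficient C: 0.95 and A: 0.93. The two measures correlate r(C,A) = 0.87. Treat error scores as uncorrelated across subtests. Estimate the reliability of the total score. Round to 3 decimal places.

0.950

Var(C+A) = 2.2² + 9.5² + 2·[2.2·9.5·0.87] = 95.09 + 36.366 = 131.456.
Because errors are independent across components, Cov(Tᵢ,Tⱼ) = Cov(Xᵢ,Xⱼ); the off-diagonal part of the true-score variance is the same as above.
True-score variance = [2.2²·0.95 + 9.5²·0.93] + 36.366 = 88.5305 + 36.366 = 124.897.
Reliability = 124.897 / 131.456 = 0.950.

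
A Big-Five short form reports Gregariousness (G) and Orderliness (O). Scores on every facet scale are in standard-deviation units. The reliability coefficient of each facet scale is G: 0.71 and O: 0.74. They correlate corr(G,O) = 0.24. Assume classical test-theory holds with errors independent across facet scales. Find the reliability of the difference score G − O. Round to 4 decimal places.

Var(G−O) = 1 + 1 − 2·0.24 = 2 − 0.48 = 1.52.
With uncorrelated errors the cross-covariances are all true-score covariance, so they carry over unchanged; only the diagonal terms shrink to ρᵢσᵢ².
True-score variance = [0.71 + 0.74] − 0.48 = 1.45 − 0.48 = 0.97.
Reliability = 0.97 / 1.52 = 0.6382.

0.6382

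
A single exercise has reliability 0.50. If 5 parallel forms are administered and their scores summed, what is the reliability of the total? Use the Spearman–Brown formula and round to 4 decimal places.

ρ_k = kρ / (1 + (k−1)ρ) = 5·0.50 / (1 + 4·0.50) = 2.500 / 3.000 = 0.8333.

0.8333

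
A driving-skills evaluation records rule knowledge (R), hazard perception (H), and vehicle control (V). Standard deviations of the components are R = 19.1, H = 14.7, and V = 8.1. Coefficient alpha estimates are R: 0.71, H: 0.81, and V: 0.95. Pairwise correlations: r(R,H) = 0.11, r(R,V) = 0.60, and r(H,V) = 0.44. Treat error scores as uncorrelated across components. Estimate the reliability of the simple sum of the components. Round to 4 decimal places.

0.8497

Var(R+H+V) = 19.1² + 14.7² + 8.1² + 2·[19.1·14.7·0.11 + 19.1·8.1·0.60 + 14.7·8.1·0.44] = 646.51 + 352.203 = 998.713.
With uncorrelated errors the cross-covariances are all true-score covariance, so they carry over unchanged; only the diagonal terms shrink to ρᵢσᵢ².
True-score variance = [19.1²·0.71 + 14.7²·0.81 + 8.1²·0.95] + 352.203 = 496.377 + 352.203 = 848.581.
Reliability = 848.581 / 998.713 = 0.8497.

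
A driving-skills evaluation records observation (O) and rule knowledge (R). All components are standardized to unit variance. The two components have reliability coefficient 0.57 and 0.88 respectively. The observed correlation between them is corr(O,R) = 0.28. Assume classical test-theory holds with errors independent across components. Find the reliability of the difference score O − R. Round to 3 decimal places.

Var(O−R) = 1 + 1 − 2·0.28 = 2 − 0.56 = 1.44.
With uncorrelated errors the cross-covariances are all true-score covariance, so they carry over unchanged; only the diagonal terms shrink to ρᵢσᵢ².
True-score variance = [0.57 + 0.88] − 0.56 = 1.45 − 0.56 = 0.89.
Reliability = 0.89 / 1.44 = 0.618.

0.618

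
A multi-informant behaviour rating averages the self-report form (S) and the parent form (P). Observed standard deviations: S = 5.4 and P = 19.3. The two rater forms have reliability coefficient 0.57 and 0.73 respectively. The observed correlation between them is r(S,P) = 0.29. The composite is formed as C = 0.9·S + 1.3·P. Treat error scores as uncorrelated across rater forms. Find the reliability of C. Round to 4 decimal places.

0.7512

Var(C) = 0.9²·5.4² + 1.3²·19.3² + 2·[1.17·5.4·19.3·0.29] = 653.128 + 70.7237 = 723.851.
With uncorrelated errors the cross-covariances are all true-score covariance, so they carry over unchanged; only the diagonal terms shrink to ρᵢσᵢ².
True-score variance = [0.9²·5.4²·0.57 + 1.3²·19.3²·0.73] + 70.7237 = 473.004 + 70.7237 = 543.728.
Reliability = 543.728 / 723.851 = 0.7512.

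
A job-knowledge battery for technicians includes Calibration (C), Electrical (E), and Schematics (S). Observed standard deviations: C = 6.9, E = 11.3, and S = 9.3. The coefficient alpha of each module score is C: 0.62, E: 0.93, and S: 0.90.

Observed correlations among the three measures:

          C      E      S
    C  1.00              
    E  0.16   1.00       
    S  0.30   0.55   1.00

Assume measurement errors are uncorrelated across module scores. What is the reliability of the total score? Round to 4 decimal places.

0.9191

Var(C+E+S) = 6.9² + 11.3² + 9.3² + 2·[6.9·11.3·0.16 + 6.9·9.3·0.30 + 11.3·9.3·0.55] = 261.79 + 179.051 = 440.841.
Under uncorrelated errors the observed covariances equal the true-score covariances, so only the own-variance terms attenuate.
True-score variance = [6.9²·0.62 + 11.3²·0.93 + 9.3²·0.90] + 179.051 = 226.111 + 179.051 = 405.162.
Reliability = 405.162 / 440.841 = 0.9191.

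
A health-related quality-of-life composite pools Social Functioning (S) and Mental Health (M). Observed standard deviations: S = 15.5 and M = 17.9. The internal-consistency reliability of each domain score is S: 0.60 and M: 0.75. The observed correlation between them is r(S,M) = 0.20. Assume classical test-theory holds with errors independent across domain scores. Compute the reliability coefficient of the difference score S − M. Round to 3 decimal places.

0.608

Var(S−M) = 15.5² + 17.9² − 2·15.5·17.9·0.20 = 560.66 − 110.98 = 449.68.
Because errors are independent across components, Cov(Tᵢ,Tⱼ) = Cov(Xᵢ,Xⱼ); the off-diagonal part of the true-score variance is the same as above.
True-score variance = [15.5²·0.60 + 17.9²·0.75] − 110.98 = 384.457 − 110.98 = 273.477.
Reliability = 273.477 / 449.68 = 0.608.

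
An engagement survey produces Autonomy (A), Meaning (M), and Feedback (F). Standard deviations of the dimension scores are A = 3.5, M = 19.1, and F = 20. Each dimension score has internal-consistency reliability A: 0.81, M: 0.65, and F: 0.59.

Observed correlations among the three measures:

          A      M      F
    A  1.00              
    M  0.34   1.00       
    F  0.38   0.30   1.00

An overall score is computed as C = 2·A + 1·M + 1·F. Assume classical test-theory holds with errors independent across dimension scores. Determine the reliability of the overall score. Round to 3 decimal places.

Var(C) = 2²·3.5² + 19.1² + 20² + 2·[2·3.5·19.1·0.34 + 2·3.5·20·0.38 + 19.1·20·0.30] = 813.81 + 426.516 = 1240.33.
With uncorrelated errors the cross-covariances are all true-score covariance, so they carry over unchanged; only the diagonal terms shrink to ρᵢσᵢ².
True-score variance = [2²·3.5²·0.81 + 19.1²·0.65 + 20²·0.59] + 426.516 = 512.817 + 426.516 = 939.332.
Reliability = 939.332 / 1240.33 = 0.757.

0.757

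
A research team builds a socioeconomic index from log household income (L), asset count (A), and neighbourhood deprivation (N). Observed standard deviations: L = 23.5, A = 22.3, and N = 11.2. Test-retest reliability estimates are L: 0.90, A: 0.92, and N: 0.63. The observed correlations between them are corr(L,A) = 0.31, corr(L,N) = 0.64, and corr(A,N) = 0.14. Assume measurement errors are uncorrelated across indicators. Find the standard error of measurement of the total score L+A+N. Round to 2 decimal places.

Var(total) = 1174.98 + 731.74 = 1906.72.
True-score variance = 1033.56 + 731.74 = 1765.3, so reliability = 0.9258.
Error variance = 1906.72 − 1765.3 = 141.421; SEM = √141.421 = 11.89.

11.89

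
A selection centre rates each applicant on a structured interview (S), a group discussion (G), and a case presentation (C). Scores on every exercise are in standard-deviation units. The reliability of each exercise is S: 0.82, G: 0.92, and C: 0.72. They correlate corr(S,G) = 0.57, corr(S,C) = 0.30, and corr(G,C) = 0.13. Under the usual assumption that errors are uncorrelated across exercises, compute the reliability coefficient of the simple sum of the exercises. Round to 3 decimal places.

0.892

Var(S+G+C) = 3 + 2·[0.57 + 0.30 + 0.13] = 3 + 2 = 5.
Because errors are independent across components, Cov(Tᵢ,Tⱼ) = Cov(Xᵢ,Xⱼ); the off-diagonal part of the true-score variance is the same as above.
True-score variance = [0.82 + 0.92 + 0.72] + 2 = 2.46 + 2 = 4.46.
Reliability = 4.46 / 5 = 0.892.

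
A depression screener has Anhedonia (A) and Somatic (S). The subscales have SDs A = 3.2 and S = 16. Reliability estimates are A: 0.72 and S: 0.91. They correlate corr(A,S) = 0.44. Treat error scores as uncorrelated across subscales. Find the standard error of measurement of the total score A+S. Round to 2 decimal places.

5.09

Var(total) = 266.24 + 45.056 = 311.296.
True-score variance = 240.333 + 45.056 = 285.389, so reliability = 0.9168.
Error variance = 311.296 − 285.389 = 25.9072; SEM = √25.9072 = 5.09.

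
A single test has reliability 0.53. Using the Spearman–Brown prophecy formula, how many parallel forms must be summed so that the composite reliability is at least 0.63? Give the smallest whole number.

k ≥ ρ*(1−ρ₁)/(ρ₁(1−ρ*)) = 0.63·0.47 / (0.53·0.37) = 1.510.
Smallest integer k = 2.

2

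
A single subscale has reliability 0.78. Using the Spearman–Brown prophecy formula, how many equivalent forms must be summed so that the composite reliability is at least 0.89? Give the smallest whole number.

k ≥ ρ*(1−ρ₁)/(ρ₁(1−ρ*)) = 0.89·0.22 / (0.78·0.11) = 2.282.
Smallest integer k = 3.

3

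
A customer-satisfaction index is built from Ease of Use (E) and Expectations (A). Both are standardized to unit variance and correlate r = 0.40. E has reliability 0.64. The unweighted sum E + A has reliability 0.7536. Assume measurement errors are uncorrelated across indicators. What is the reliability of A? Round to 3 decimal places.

0.670

Var(E+A) = 2 + 2·0.40 = 2.800.
True-score variance = ρ_E + ρ_A + 2·0.40, so 0.7536 = (0.64 + ρ_A + 0.80) / 2.800.
ρ_A = 0.7536·2.800 − 0.64 − 0.80 = 0.670.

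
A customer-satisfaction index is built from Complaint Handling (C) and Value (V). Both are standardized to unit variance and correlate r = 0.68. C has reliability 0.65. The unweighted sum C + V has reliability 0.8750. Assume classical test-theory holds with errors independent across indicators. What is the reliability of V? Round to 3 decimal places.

Var(C+V) = 2 + 2·0.68 = 3.360.
True-score variance = ρ_C + ρ_V + 2·0.68, so 0.8750 = (0.65 + ρ_V + 1.36) / 3.360.
ρ_V = 0.8750·3.360 − 0.65 − 1.36 = 0.930.

0.930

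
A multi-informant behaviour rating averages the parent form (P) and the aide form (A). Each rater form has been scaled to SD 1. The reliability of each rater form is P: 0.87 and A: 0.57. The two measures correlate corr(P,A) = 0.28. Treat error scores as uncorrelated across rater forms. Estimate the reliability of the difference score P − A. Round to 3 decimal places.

Var(P−A) = 1 + 1 − 2·0.28 = 2 − 0.56 = 1.44.
With uncorrelated errors the cross-covariances are all true-score covariance, so they carry over unchanged; only the diagonal terms shrink to ρᵢσᵢ².
True-score variance = [0.87 + 0.57] − 0.56 = 1.44 − 0.56 = 0.88.
Reliability = 0.88 / 1.44 = 0.611.

0.611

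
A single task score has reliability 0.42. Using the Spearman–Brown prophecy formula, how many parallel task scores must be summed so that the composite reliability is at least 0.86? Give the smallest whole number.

9

k ≥ ρ*(1−ρ₁)/(ρ₁(1−ρ*)) = 0.86·0.58 / (0.42·0.14) = 8.483.
Smallest integer k = 9.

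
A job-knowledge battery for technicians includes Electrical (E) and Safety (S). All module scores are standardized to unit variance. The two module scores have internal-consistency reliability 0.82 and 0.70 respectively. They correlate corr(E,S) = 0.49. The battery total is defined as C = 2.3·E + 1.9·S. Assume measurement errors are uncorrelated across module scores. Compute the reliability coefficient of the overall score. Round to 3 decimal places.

0.846

Var(C) = 2.3² + 1.9² + 2·[4.37·0.49] = 8.9 + 4.2826 = 13.1826.
Because errors are independent across components, Cov(Tᵢ,Tⱼ) = Cov(Xᵢ,Xⱼ); the off-diagonal part of the true-score variance is the same as above.
True-score variance = [2.3²·0.82 + 1.9²·0.70] + 4.2826 = 6.8648 + 4.2826 = 11.1474.
Reliability = 11.1474 / 13.1826 = 0.846.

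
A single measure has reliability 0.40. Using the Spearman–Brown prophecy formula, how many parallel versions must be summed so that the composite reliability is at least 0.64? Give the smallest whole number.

3

k ≥ ρ*(1−ρ₁)/(ρ₁(1−ρ*)) = 0.64·0.60 / (0.40·0.36) = 2.667.
Smallest integer k = 3.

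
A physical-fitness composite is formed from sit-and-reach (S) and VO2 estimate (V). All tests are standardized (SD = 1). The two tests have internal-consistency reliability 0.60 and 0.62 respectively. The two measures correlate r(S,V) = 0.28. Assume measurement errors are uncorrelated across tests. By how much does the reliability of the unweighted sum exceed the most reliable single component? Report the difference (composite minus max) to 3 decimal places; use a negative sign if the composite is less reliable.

0.075

Var(sum) = 2 + 0.56 = 2.56; true-score variance = 1.22 + 0.56 = 1.78; composite reliability = 0.6953.
Max component reliability = 0.6200.
Difference = 0.6953 − 0.6200 = 0.075.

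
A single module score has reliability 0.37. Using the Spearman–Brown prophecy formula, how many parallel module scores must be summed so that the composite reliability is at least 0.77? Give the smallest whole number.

k ≥ ρ*(1−ρ₁)/(ρ₁(1−ρ*)) = 0.77·0.63 / (0.37·0.23) = 5.700.
Smallest integer k = 6.

6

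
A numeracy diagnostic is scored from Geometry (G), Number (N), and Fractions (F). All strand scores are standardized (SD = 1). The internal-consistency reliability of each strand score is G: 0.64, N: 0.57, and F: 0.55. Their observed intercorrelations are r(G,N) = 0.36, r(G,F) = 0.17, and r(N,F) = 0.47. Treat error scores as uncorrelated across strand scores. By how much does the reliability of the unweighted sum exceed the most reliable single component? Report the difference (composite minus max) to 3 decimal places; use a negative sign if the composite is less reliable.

Var(sum) = 3 + 2 = 5; true-score variance = 1.76 + 2 = 3.76; composite reliability = 0.7520.
Max component reliability = 0.6400.
Difference = 0.7520 − 0.6400 = 0.112.

0.112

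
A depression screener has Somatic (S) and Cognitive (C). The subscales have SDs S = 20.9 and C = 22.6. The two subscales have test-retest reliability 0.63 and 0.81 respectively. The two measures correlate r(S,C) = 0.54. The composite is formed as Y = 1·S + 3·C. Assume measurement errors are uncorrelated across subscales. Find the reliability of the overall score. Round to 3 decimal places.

Var(Y) = 20.9² + 3²·22.6² + 2·[3·20.9·22.6·0.54] = 5033.65 + 1530.38 = 6564.03.
With uncorrelated errors the cross-covariances are all true-score covariance, so they carry over unchanged; only the diagonal terms shrink to ρᵢσᵢ².
True-score variance = [20.9²·0.63 + 3²·22.6²·0.81] + 1530.38 = 3998.63 + 1530.38 = 5529.01.
Reliability = 5529.01 / 6564.03 = 0.842.

0.842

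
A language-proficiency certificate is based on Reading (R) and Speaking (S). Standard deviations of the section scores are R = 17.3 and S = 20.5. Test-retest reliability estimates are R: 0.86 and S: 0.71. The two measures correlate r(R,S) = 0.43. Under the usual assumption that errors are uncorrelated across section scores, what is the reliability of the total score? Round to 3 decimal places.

0.840

Var(R+S) = 17.3² + 20.5² + 2·[17.3·20.5·0.43] = 719.54 + 304.999 = 1024.54.
With uncorrelated errors the cross-covariances are all true-score covariance, so they carry over unchanged; only the diagonal terms shrink to ρᵢσᵢ².
True-score variance = [17.3²·0.86 + 20.5²·0.71] + 304.999 = 555.767 + 304.999 = 860.766.
Reliability = 860.766 / 1024.54 = 0.840.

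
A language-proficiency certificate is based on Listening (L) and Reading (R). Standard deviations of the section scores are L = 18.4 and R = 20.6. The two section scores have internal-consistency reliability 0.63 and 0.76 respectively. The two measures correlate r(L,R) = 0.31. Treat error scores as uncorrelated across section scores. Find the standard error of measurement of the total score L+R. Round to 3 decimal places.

Var(total) = 762.92 + 235.005 = 997.925.
True-score variance = 535.806 + 235.005 = 770.811, so reliability = 0.7724.
Error variance = 997.925 − 770.811 = 227.114; SEM = √227.114 = 15.070.

15.070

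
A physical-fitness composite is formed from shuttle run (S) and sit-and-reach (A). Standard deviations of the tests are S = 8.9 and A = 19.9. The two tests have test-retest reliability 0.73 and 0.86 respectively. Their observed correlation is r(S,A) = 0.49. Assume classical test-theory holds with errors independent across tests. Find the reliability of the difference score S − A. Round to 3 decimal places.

Var(S−A) = 8.9² + 19.9² − 2·8.9·19.9·0.49 = 475.22 − 173.568 = 301.652.
With uncorrelated errors the cross-covariances are all true-score covariance, so they carry over unchanged; only the diagonal terms shrink to ρᵢσᵢ².
True-score variance = [8.9²·0.73 + 19.9²·0.86] − 173.568 = 398.392 − 173.568 = 224.824.
Reliability = 224.824 / 301.652 = 0.745.

0.745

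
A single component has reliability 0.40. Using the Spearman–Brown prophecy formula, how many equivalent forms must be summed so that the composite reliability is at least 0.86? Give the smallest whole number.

k ≥ ρ*(1−ρ₁)/(ρ₁(1−ρ*)) = 0.86·0.60 / (0.40·0.14) = 9.214.
Smallest integer k = 10.

10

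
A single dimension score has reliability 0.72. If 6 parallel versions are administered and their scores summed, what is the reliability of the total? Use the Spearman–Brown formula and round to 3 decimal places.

0.939

ρ_k = kρ / (1 + (k−1)ρ) = 6·0.72 / (1 + 5·0.72) = 4.320 / 4.600 = 0.939.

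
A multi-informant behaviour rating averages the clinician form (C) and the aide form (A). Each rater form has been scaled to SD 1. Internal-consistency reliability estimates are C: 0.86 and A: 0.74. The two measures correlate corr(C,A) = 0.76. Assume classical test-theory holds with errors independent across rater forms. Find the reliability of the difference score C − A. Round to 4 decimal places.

Var(C−A) = 1 + 1 − 2·0.76 = 2 − 1.52 = 0.48.
Under uncorrelated errors the observed covariances equal the true-score covariances, so only the own-variance terms attenuate.
True-score variance = [0.86 + 0.74] − 1.52 = 1.6 − 1.52 = 0.08.
Reliability = 0.08 / 0.48 = 0.1667.

0.1667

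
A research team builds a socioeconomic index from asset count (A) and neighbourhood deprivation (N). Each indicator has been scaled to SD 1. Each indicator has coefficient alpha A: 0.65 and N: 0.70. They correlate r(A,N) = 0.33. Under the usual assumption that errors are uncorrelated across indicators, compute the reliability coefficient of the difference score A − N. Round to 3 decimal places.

Var(A−N) = 1 + 1 − 2·0.33 = 2 − 0.66 = 1.34.
With uncorrelated errors the cross-covariances are all true-score covariance, so they carry over unchanged; only the diagonal terms shrink to ρᵢσᵢ².
True-score variance = [0.65 + 0.70] − 0.66 = 1.35 − 0.66 = 0.69.
Reliability = 0.69 / 1.34 = 0.515.

0.515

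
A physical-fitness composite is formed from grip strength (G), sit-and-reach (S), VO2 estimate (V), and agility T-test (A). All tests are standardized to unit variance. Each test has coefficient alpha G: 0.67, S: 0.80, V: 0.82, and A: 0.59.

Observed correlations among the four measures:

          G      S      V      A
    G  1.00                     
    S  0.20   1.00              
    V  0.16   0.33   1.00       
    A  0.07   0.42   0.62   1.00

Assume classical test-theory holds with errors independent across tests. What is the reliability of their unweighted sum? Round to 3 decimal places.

0.853

Var(G+S+V+A) = 4 + 2·[0.20 + 0.16 + 0.07 + 0.33 + 0.42 + 0.62] = 4 + 3.6 = 7.6.
Because errors are independent across components, Cov(Tᵢ,Tⱼ) = Cov(Xᵢ,Xⱼ); the off-diagonal part of the true-score variance is the same as above.
True-score variance = [0.67 + 0.80 + 0.82 + 0.59] + 3.6 = 2.88 + 3.6 = 6.48.
Reliability = 6.48 / 7.6 = 0.853.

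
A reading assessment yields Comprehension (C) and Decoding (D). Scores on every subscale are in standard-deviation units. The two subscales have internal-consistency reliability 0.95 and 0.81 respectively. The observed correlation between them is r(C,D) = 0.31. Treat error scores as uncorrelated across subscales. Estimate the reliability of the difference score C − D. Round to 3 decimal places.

0.826

Var(C−D) = 1 + 1 − 2·0.31 = 2 − 0.62 = 1.38.
With uncorrelated errors the cross-covariances are all true-score covariance, so they carry over unchanged; only the diagonal terms shrink to ρᵢσᵢ².
True-score variance = [0.95 + 0.81] − 0.62 = 1.76 − 0.62 = 1.14.
Reliability = 1.14 / 1.38 = 0.826.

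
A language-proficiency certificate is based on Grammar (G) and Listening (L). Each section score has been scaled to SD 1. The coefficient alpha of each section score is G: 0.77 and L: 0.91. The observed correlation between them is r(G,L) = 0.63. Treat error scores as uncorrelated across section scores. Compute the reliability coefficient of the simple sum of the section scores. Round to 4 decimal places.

Var(G+L) = 2 + 2·[0.63] = 2 + 1.26 = 3.26.
Under uncorrelated errors the observed covariances equal the true-score covariances, so only the own-variance terms attenuate.
True-score variance = [0.77 + 0.91] + 1.26 = 1.68 + 1.26 = 2.94.
Reliability = 2.94 / 3.26 = 0.9018.

0.9018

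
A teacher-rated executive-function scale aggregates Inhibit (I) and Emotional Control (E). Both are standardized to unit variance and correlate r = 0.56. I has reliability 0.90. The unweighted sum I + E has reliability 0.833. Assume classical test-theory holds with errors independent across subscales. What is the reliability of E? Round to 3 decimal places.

Var(I+E) = 2 + 2·0.56 = 3.120.
True-score variance = ρ_I + ρ_E + 2·0.56, so 0.833 = (0.90 + ρ_E + 1.12) / 3.120.
ρ_E = 0.833·3.120 − 0.90 − 1.12 = 0.579.

0.579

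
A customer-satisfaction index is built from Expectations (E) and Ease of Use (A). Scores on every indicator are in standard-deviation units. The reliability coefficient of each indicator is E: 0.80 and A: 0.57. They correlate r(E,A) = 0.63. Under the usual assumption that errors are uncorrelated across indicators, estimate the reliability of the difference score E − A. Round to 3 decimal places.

Var(E−A) = 1 + 1 − 2·0.63 = 2 − 1.26 = 0.74.
With uncorrelated errors the cross-covariances are all true-score covariance, so they carry over unchanged; only the diagonal terms shrink to ρᵢσᵢ².
True-score variance = [0.80 + 0.57] − 1.26 = 1.37 − 1.26 = 0.11.
Reliability = 0.11 / 0.74 = 0.149.

0.149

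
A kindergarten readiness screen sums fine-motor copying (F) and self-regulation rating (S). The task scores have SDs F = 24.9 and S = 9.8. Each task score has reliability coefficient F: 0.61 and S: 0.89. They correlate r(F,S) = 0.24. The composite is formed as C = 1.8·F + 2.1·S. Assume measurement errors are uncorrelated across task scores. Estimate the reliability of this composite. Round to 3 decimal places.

0.711

Var(C) = 1.8²·24.9² + 2.1²·9.8² + 2·[3.78·24.9·9.8·0.24] = 2432.37 + 442.75 = 2875.12.
Under uncorrelated errors the observed covariances equal the true-score covariances, so only the own-variance terms attenuate.
True-score variance = [1.8²·24.9²·0.61 + 2.1²·9.8²·0.89] + 442.75 = 1602.34 + 442.75 = 2045.09.
Reliability = 2045.09 / 2875.12 = 0.711.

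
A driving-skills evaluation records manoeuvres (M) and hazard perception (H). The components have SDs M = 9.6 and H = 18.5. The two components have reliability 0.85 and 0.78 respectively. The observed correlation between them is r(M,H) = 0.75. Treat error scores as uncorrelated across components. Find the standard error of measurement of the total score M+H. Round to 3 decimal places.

Var(total) = 434.41 + 266.4 = 700.81.
True-score variance = 345.291 + 266.4 = 611.691, so reliability = 0.8728.
Error variance = 700.81 − 611.691 = 89.119; SEM = √89.119 = 9.440.

9.440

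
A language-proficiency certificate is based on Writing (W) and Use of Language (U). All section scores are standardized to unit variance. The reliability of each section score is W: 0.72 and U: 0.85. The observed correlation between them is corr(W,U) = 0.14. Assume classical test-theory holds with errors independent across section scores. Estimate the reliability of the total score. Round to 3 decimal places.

0.811

Var(W+U) = 2 + 2·[0.14] = 2 + 0.28 = 2.28.
With uncorrelated errors the cross-covariances are all true-score covariance, so they carry over unchanged; only the diagonal terms shrink to ρᵢσᵢ².
True-score variance = [0.72 + 0.85] + 0.28 = 1.57 + 0.28 = 1.85.
Reliability = 1.85 / 2.28 = 0.811.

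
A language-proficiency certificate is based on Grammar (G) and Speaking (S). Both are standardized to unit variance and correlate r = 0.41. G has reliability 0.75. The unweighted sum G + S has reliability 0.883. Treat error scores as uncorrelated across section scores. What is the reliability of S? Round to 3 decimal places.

Var(G+S) = 2 + 2·0.41 = 2.820.
True-score variance = ρ_G + ρ_S + 2·0.41, so 0.883 = (0.75 + ρ_S + 0.82) / 2.820.
ρ_S = 0.883·2.820 − 0.75 − 0.82 = 0.920.

0.920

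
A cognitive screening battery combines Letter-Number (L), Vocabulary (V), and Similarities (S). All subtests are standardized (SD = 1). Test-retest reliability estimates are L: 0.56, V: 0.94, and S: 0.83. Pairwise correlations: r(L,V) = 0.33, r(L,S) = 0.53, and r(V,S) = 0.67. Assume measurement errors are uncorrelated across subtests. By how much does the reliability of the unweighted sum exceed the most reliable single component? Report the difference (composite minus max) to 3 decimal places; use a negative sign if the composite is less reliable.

-0.051

Var(sum) = 3 + 3.06 = 6.06; true-score variance = 2.33 + 3.06 = 5.39; composite reliability = 0.8894.
Max component reliability = 0.9400.
Difference = 0.8894 − 0.9400 = -0.051.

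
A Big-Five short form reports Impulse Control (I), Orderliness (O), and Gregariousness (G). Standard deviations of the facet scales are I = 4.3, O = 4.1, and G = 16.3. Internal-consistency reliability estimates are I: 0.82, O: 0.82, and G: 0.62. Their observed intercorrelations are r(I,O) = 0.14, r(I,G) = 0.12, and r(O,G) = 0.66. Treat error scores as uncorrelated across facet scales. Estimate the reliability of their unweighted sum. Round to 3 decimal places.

Var(I+O+G) = 4.3² + 4.1² + 16.3² + 2·[4.3·4.1·0.14 + 4.3·16.3·0.12 + 4.1·16.3·0.66] = 300.99 + 109.974 = 410.964.
Because errors are independent across components, Cov(Tᵢ,Tⱼ) = Cov(Xᵢ,Xⱼ); the off-diagonal part of the true-score variance is the same as above.
True-score variance = [4.3²·0.82 + 4.1²·0.82 + 16.3²·0.62] + 109.974 = 193.674 + 109.974 = 303.647.
Reliability = 303.647 / 410.964 = 0.739.

0.739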